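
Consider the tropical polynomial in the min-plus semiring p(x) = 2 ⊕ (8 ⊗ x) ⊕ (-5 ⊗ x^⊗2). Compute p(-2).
p(-2) = -9

A tropical monomial a ⊗ x^⊗i evaluates to a + i · x. Evaluating each term at x = -2:
  Term 0 contributes 2 + 0 · -2 = 2
  Term 1 contributes 8 + 1 · -2 = 6
  Term 2 contributes -5 + 2 · -2 = -9
p(-2) = ⊕ of these = min[2, 6, -9] = -9.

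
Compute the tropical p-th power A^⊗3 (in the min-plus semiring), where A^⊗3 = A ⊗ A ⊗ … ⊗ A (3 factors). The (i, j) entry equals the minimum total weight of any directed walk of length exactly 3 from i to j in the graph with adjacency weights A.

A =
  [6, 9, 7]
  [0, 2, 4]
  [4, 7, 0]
A^⊗3 =
  [11, 13, 7]
  [4, 6, 4]
  [4, 7, 0]

Each entry (A^⊗3)_ij equals the minimum over all length-3 walks i = v_0 → v_1 → … → v_3 = j of Σ_t A[v_t][v_{t+1}]. For example, for (i, j) = (0, 2) we minimise over 9 possible intermediate vertex sequences; the minimum is 7, attained along the walk 0 → 2 → 2 → 2.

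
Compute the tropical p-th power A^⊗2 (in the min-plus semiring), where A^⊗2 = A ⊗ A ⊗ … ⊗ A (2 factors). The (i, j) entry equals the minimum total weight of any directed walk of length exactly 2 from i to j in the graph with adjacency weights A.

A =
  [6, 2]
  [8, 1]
A^⊗2 =
  [10, 3]
  [9, 2]

Each entry (A^⊗2)_ij equals the minimum over all length-2 walks i = v_0 → v_1 → … → v_2 = j of Σ_t A[v_t][v_{t+1}]. For example, for (i, j) = (0, 1) we minimise over 2 possible intermediate vertex sequences; the minimum is 3, attained along the walk 0 → 1 → 1.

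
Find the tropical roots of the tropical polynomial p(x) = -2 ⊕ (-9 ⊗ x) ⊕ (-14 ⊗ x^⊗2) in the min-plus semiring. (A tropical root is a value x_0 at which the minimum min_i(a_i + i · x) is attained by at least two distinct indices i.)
Roots: {5, 7}

Each tropical root is a break point of the lower envelope of the lines y = a_i + i · x (there are 3 lines, with slopes 0, 1, ..., 2). Only the lines that attain the minimum somewhere contribute to roots; other lines are dominated. Here the surviving (envelope) indices are i = 2, i = 1, i = 0.
Intersections between consecutive envelope lines give the roots: for adjacent envelope indices i < j the intersection is x = (a_i − a_j) / (j − i). Reading off the sorted break points: {5, 7}.
Verification: at each break x_0, at least two indices attain the minimum of min_i(a_i + i · x_0).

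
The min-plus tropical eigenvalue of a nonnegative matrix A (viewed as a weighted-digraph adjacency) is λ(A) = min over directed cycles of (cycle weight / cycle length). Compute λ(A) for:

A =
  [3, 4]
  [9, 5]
λ(A) = 3

Enumerate directed cycles and compute their means (weight / length). Sample:
  cycle 0 → 0: weight = 3, length = 1, mean = 3/1 ≈ 3.000
  cycle 1 → 1: weight = 5, length = 1, mean = 5/1 ≈ 5.000
  cycle 0 → 1 → 0: weight = 13, length = 2, mean = 13/2 ≈ 6.500
  cycle 1 → 0 → 1: weight = 13, length = 2, mean = 13/2 ≈ 6.500
Minimum mean = 3.000, attained e.g. along the cycle 0 → 0 with weight 3 and length 1. So λ(A) = 3/1 = 3.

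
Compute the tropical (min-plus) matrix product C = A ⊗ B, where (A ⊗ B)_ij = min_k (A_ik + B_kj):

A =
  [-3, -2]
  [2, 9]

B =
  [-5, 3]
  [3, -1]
A ⊗ B =
  [-8, -3]
  [-3, 5]

Apply the min-plus product entry-by-entry:
  C[0][0] = min over k of (A[0][0] + B[0][0] = -3 + -5 = -8, A[0][1] + B[1][0] = -2 + 3 = 1) = -8 (attained at k = 0)
  C[0][1] = min over k of (A[0][0] + B[0][1] = -3 + 3 = 0, A[0][1] + B[1][1] = -2 + -1 = -3) = -3 (attained at k = 1)
  C[1][0] = min over k of (A[1][0] + B[0][0] = 2 + -5 = -3, A[1][1] + B[1][0] = 9 + 3 = 12) = -3 (attained at k = 0)
  C[1][1] = min over k of (A[1][0] + B[0][1] = 2 + 3 = 5, A[1][1] + B[1][1] = 9 + -1 = 8) = 5 (attained at k = 0)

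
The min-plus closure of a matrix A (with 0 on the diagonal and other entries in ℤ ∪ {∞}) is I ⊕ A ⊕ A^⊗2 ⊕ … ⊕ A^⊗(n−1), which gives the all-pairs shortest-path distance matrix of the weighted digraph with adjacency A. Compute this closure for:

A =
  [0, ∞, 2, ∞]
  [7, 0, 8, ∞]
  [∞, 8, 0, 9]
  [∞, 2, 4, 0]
Closure =
  [0, 10, 2, 11]
  [7, 0, 8, 17]
  [15, 8, 0, 9]
  [9, 2, 4, 0]

This is the Floyd-Warshall all-pairs shortest-path computation. For each intermediate vertex k = 0, 1, …, 3, update dist[i][j] ← min(dist[i][j], dist[i][k] + dist[k][j]). The final matrix gives, for each (i, j), the minimum total weight of any directed path from i to j (possibly empty when i = j).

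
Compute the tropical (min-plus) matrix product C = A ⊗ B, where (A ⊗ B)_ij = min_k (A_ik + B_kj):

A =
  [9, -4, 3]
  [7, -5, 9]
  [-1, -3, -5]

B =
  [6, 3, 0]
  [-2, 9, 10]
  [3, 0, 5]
A ⊗ B =
  [-6, 3, 6]
  [-7, 4, 5]
  [-5, -5, -1]

Apply the min-plus product entry-by-entry:
  C[0][0] = min over k of (A[0][0] + B[0][0] = 9 + 6 = 15, A[0][1] + B[1][0] = -4 + -2 = -6, A[0][2] + B[2][0] = 3 + 3 = 6) = -6 (attained at k = 1)
  C[0][1] = min over k of (A[0][0] + B[0][1] = 9 + 3 = 12, A[0][1] + B[1][1] = -4 + 9 = 5, A[0][2] + B[2][1] = 3 + 0 = 3) = 3 (attained at k = 2)
  C[0][2] = min over k of (A[0][0] + B[0][2] = 9 + 0 = 9, A[0][1] + B[1][2] = -4 + 10 = 6, A[0][2] + B[2][2] = 3 + 5 = 8) = 6 (attained at k = 1)
  C[1][0] = min over k of (A[1][0] + B[0][0] = 7 + 6 = 13, A[1][1] + B[1][0] = -5 + -2 = -7, A[1][2] + B[2][0] = 9 + 3 = 12) = -7 (attained at k = 1)
  C[1][1] = min over k of (A[1][0] + B[0][1] = 7 + 3 = 10, A[1][1] + B[1][1] = -5 + 9 = 4, A[1][2] + B[2][1] = 9 + 0 = 9) = 4 (attained at k = 1)
  C[1][2] = min over k of (A[1][0] + B[0][2] = 7 + 0 = 7, A[1][1] + B[1][2] = -5 + 10 = 5, A[1][2] + B[2][2] = 9 + 5 = 14) = 5 (attained at k = 1)
  C[2][0] = min over k of (A[2][0] + B[0][0] = -1 + 6 = 5, A[2][1] + B[1][0] = -3 + -2 = -5, A[2][2] + B[2][0] = -5 + 3 = -2) = -5 (attained at k = 1)
  C[2][1] = min over k of (A[2][0] + B[0][1] = -1 + 3 = 2, A[2][1] + B[1][1] = -3 + 9 = 6, A[2][2] + B[2][1] = -5 + 0 = -5) = -5 (attained at k = 2)
  C[2][2] = min over k of (A[2][0] + B[0][2] = -1 + 0 = -1, A[2][1] + B[1][2] = -3 + 10 = 7, A[2][2] + B[2][2] = -5 + 5 = 0) = -1 (attained at k = 0)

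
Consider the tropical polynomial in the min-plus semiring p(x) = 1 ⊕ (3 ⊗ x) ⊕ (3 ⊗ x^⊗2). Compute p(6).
p(6) = 1

A tropical monomial a ⊗ x^⊗i evaluates to a + i · x. Evaluating each term at x = 6:
  Term 0 contributes 1 + 0 · 6 = 1
  Term 1 contributes 3 + 1 · 6 = 9
  Term 2 contributes 3 + 2 · 6 = 15
p(6) = ⊕ of these = min[1, 9, 15] = 1.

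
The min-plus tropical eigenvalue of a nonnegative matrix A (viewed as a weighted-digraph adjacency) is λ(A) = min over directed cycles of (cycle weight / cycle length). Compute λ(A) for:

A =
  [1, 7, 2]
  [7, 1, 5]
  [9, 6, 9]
λ(A) = 1

Enumerate directed cycles and compute their means (weight / length). Sample:
  cycle 0 → 0: weight = 1, length = 1, mean = 1/1 ≈ 1.000
  cycle 1 → 1: weight = 1, length = 1, mean = 1/1 ≈ 1.000
  cycle 2 → 2: weight = 9, length = 1, mean = 9/1 ≈ 9.000
  cycle 0 → 1 → 0: weight = 14, length = 2, mean = 14/2 ≈ 7.000
  cycle 0 → 2 → 0: weight = 11, length = 2, mean = 11/2 ≈ 5.500
  cycle 1 → 0 → 1: weight = 14, length = 2, mean = 14/2 ≈ 7.000
Minimum mean = 1.000, attained e.g. along the cycle 0 → 0 with weight 1 and length 1. So λ(A) = 1/1 = 1.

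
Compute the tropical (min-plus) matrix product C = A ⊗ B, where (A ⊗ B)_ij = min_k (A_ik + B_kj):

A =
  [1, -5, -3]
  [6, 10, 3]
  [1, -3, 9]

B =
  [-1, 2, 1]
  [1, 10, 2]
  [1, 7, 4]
A ⊗ B =
  [-4, 3, -3]
  [4, 8, 7]
  [-2, 3, -1]

Apply the min-plus product entry-by-entry:
  C[0][0] = min over k of (A[0][0] + B[0][0] = 1 + -1 = 0, A[0][1] + B[1][0] = -5 + 1 = -4, A[0][2] + B[2][0] = -3 + 1 = -2) = -4 (attained at k = 1)
  C[0][1] = min over k of (A[0][0] + B[0][1] = 1 + 2 = 3, A[0][1] + B[1][1] = -5 + 10 = 5, A[0][2] + B[2][1] = -3 + 7 = 4) = 3 (attained at k = 0)
  C[0][2] = min over k of (A[0][0] + B[0][2] = 1 + 1 = 2, A[0][1] + B[1][2] = -5 + 2 = -3, A[0][2] + B[2][2] = -3 + 4 = 1) = -3 (attained at k = 1)
  C[1][0] = min over k of (A[1][0] + B[0][0] = 6 + -1 = 5, A[1][1] + B[1][0] = 10 + 1 = 11, A[1][2] + B[2][0] = 3 + 1 = 4) = 4 (attained at k = 2)
  C[1][1] = min over k of (A[1][0] + B[0][1] = 6 + 2 = 8, A[1][1] + B[1][1] = 10 + 10 = 20, A[1][2] + B[2][1] = 3 + 7 = 10) = 8 (attained at k = 0)
  C[1][2] = min over k of (A[1][0] + B[0][2] = 6 + 1 = 7, A[1][1] + B[1][2] = 10 + 2 = 12, A[1][2] + B[2][2] = 3 + 4 = 7) = 7 (attained at k = 0)
  C[2][0] = min over k of (A[2][0] + B[0][0] = 1 + -1 = 0, A[2][1] + B[1][0] = -3 + 1 = -2, A[2][2] + B[2][0] = 9 + 1 = 10) = -2 (attained at k = 1)
  C[2][1] = min over k of (A[2][0] + B[0][1] = 1 + 2 = 3, A[2][1] + B[1][1] = -3 + 10 = 7, A[2][2] + B[2][1] = 9 + 7 = 16) = 3 (attained at k = 0)
  C[2][2] = min over k of (A[2][0] + B[0][2] = 1 + 1 = 2, A[2][1] + B[1][2] = -3 + 2 = -1, A[2][2] + B[2][2] = 9 + 4 = 13) = -1 (attained at k = 1)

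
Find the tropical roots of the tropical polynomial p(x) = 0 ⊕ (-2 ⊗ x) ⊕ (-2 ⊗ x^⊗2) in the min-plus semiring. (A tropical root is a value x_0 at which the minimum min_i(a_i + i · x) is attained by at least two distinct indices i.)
Roots: {0, 2}

Each tropical root is a break point of the lower envelope of the lines y = a_i + i · x (there are 3 lines, with slopes 0, 1, ..., 2). Only the lines that attain the minimum somewhere contribute to roots; other lines are dominated. Here the surviving (envelope) indices are i = 2, i = 1, i = 0.
Intersections between consecutive envelope lines give the roots: for adjacent envelope indices i < j the intersection is x = (a_i − a_j) / (j − i). Reading off the sorted break points: {0, 2}.
Verification: at each break x_0, at least two indices attain the minimum of min_i(a_i + i · x_0).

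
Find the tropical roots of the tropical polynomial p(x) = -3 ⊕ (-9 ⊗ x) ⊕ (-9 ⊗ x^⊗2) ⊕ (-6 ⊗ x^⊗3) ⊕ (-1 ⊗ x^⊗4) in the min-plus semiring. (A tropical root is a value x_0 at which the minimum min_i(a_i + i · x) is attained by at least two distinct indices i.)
Roots: {-5, -3, 0, 6}

Each tropical root is a break point of the lower envelope of the lines y = a_i + i · x (there are 5 lines, with slopes 0, 1, ..., 4). Only the lines that attain the minimum somewhere contribute to roots; other lines are dominated. Here the surviving (envelope) indices are i = 4, i = 3, i = 2, i = 1, i = 0.
Intersections between consecutive envelope lines give the roots: for adjacent envelope indices i < j the intersection is x = (a_i − a_j) / (j − i). Reading off the sorted break points: {-5, -3, 0, 6}.
Verification: at each break x_0, at least two indices attain the minimum of min_i(a_i + i · x_0).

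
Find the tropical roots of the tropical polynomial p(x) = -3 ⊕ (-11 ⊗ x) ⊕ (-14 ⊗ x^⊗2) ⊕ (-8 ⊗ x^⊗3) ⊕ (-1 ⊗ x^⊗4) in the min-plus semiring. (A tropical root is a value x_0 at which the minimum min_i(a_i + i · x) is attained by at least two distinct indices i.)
Roots: {-7, -6, 3, 8}

Each tropical root is a break point of the lower envelope of the lines y = a_i + i · x (there are 5 lines, with slopes 0, 1, ..., 4). Only the lines that attain the minimum somewhere contribute to roots; other lines are dominated. Here the surviving (envelope) indices are i = 4, i = 3, i = 2, i = 1, i = 0.
Intersections between consecutive envelope lines give the roots: for adjacent envelope indices i < j the intersection is x = (a_i − a_j) / (j − i). Reading off the sorted break points: {-7, -6, 3, 8}.
Verification: at each break x_0, at least two indices attain the minimum of min_i(a_i + i · x_0).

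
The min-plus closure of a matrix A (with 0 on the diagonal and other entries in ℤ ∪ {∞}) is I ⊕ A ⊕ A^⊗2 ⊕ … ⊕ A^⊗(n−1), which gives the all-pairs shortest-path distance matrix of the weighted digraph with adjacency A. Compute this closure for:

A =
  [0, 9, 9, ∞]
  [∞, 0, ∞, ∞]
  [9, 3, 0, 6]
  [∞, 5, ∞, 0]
Closure =
  [0, 9, 9, 15]
  [∞, 0, ∞, ∞]
  [9, 3, 0, 6]
  [∞, 5, ∞, 0]

This is the Floyd-Warshall all-pairs shortest-path computation. For each intermediate vertex k = 0, 1, …, 3, update dist[i][j] ← min(dist[i][j], dist[i][k] + dist[k][j]). The final matrix gives, for each (i, j), the minimum total weight of any directed path from i to j (possibly empty when i = j).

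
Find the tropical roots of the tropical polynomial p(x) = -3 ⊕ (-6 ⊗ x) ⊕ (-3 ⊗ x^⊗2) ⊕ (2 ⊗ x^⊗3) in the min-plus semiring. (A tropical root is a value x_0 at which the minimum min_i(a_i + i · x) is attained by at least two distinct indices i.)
Roots: {-5, -3, 3}

Each tropical root is a break point of the lower envelope of the lines y = a_i + i · x (there are 4 lines, with slopes 0, 1, ..., 3). Only the lines that attain the minimum somewhere contribute to roots; other lines are dominated. Here the surviving (envelope) indices are i = 3, i = 2, i = 1, i = 0.
Intersections between consecutive envelope lines give the roots: for adjacent envelope indices i < j the intersection is x = (a_i − a_j) / (j − i). Reading off the sorted break points: {-5, -3, 3}.
Verification: at each break x_0, at least two indices attain the minimum of min_i(a_i + i · x_0).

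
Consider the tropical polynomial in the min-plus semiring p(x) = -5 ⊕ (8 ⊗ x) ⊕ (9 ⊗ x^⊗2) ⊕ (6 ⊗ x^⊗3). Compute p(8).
p(8) = -5

A tropical monomial a ⊗ x^⊗i evaluates to a + i · x. Evaluating each term at x = 8:
  Term 0 contributes -5 + 0 · 8 = -5
  Term 1 contributes 8 + 1 · 8 = 16
  Term 2 contributes 9 + 2 · 8 = 25
  Term 3 contributes 6 + 3 · 8 = 30
p(8) = ⊕ of these = min[-5, 16, 25, 30] = -5.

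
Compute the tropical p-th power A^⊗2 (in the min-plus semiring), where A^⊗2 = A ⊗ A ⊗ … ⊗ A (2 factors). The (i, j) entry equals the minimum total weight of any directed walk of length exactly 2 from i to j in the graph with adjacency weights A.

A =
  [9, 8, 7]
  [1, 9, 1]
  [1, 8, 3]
A^⊗2 =
  [8, 15, 9]
  [2, 9, 4]
  [4, 9, 6]

Each entry (A^⊗2)_ij equals the minimum over all length-2 walks i = v_0 → v_1 → … → v_2 = j of Σ_t A[v_t][v_{t+1}]. For example, for (i, j) = (0, 2) we minimise over 3 possible intermediate vertex sequences; the minimum is 9, attained along the walk 0 → 1 → 2.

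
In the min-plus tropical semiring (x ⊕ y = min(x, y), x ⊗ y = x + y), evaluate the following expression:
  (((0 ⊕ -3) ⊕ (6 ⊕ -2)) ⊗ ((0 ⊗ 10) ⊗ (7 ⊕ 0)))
(((0 ⊕ -3) ⊕ (6 ⊕ -2)) ⊗ ((0 ⊗ 10) ⊗ (7 ⊕ 0))) = 7

Expand innermost to outermost. Recall ⊕ takes the minimum of its arguments and ⊗ takes their sum. Working out the expression (((0 ⊕ -3) ⊕ (6 ⊕ -2)) ⊗ ((0 ⊗ 10) ⊗ (7 ⊕ 0))) gives 7.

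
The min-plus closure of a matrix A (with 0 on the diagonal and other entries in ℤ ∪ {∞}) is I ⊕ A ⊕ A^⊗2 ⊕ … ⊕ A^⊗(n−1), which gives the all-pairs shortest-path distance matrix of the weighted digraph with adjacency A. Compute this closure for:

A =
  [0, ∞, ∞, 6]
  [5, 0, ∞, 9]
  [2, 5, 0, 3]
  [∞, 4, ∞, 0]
Closure =
  [0, 10, ∞, 6]
  [5, 0, ∞, 9]
  [2, 5, 0, 3]
  [9, 4, ∞, 0]

This is the Floyd-Warshall all-pairs shortest-path computation. For each intermediate vertex k = 0, 1, …, 3, update dist[i][j] ← min(dist[i][j], dist[i][k] + dist[k][j]). The final matrix gives, for each (i, j), the minimum total weight of any directed path from i to j (possibly empty when i = j).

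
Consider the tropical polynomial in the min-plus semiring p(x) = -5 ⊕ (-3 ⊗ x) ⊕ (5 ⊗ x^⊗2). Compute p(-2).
p(-2) = -5

A tropical monomial a ⊗ x^⊗i evaluates to a + i · x. Evaluating each term at x = -2:
  Term 0 contributes -5 + 0 · -2 = -5
  Term 1 contributes -3 + 1 · -2 = -5
  Term 2 contributes 5 + 2 · -2 = 1
p(-2) = ⊕ of these = min[-5, -5, 1] = -5.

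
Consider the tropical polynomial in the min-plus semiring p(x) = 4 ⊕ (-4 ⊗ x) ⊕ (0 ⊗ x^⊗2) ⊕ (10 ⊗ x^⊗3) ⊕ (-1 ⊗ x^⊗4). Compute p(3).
p(3) = -1

A tropical monomial a ⊗ x^⊗i evaluates to a + i · x. Evaluating each term at x = 3:
  Term 0 contributes 4 + 0 · 3 = 4
  Term 1 contributes -4 + 1 · 3 = -1
  Term 2 contributes 0 + 2 · 3 = 6
  Term 3 contributes 10 + 3 · 3 = 19
  Term 4 contributes -1 + 4 · 3 = 11
p(3) = ⊕ of these = min[4, -1, 6, 19, 11] = -1.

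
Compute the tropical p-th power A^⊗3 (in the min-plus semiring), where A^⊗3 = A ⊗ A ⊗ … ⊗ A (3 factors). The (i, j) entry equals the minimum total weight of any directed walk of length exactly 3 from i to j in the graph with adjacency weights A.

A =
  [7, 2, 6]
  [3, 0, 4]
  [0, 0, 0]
A^⊗3 =
  [5, 2, 6]
  [3, 0, 4]
  [0, 0, 0]

Each entry (A^⊗3)_ij equals the minimum over all length-3 walks i = v_0 → v_1 → … → v_3 = j of Σ_t A[v_t][v_{t+1}]. For example, for (i, j) = (0, 2) we minimise over 9 possible intermediate vertex sequences; the minimum is 6, attained along the walk 0 → 1 → 1 → 2.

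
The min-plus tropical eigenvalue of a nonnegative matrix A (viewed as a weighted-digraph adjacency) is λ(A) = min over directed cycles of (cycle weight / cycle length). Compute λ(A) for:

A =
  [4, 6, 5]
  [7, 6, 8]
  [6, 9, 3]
λ(A) = 3

Enumerate directed cycles and compute their means (weight / length). Sample:
  cycle 0 → 0: weight = 4, length = 1, mean = 4/1 ≈ 4.000
  cycle 1 → 1: weight = 6, length = 1, mean = 6/1 ≈ 6.000
  cycle 2 → 2: weight = 3, length = 1, mean = 3/1 ≈ 3.000
  cycle 0 → 1 → 0: weight = 13, length = 2, mean = 13/2 ≈ 6.500
  cycle 0 → 2 → 0: weight = 11, length = 2, mean = 11/2 ≈ 5.500
  cycle 1 → 0 → 1: weight = 13, length = 2, mean = 13/2 ≈ 6.500
Minimum mean = 3.000, attained e.g. along the cycle 2 → 2 with weight 3 and length 1. So λ(A) = 3/1 = 3.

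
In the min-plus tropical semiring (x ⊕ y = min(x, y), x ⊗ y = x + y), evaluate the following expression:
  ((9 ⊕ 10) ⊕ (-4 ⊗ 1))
((9 ⊕ 10) ⊕ (-4 ⊗ 1)) = -3

Expand innermost to outermost. Recall ⊕ takes the minimum of its arguments and ⊗ takes their sum. Working out the expression ((9 ⊕ 10) ⊕ (-4 ⊗ 1)) gives -3.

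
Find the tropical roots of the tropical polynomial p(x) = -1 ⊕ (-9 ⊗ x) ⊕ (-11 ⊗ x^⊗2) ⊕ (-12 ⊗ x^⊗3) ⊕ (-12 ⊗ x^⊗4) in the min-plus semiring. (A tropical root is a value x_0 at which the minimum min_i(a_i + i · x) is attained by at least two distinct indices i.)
Roots: {0, 1, 2, 8}

Each tropical root is a break point of the lower envelope of the lines y = a_i + i · x (there are 5 lines, with slopes 0, 1, ..., 4). Only the lines that attain the minimum somewhere contribute to roots; other lines are dominated. Here the surviving (envelope) indices are i = 4, i = 3, i = 2, i = 1, i = 0.
Intersections between consecutive envelope lines give the roots: for adjacent envelope indices i < j the intersection is x = (a_i − a_j) / (j − i). Reading off the sorted break points: {0, 1, 2, 8}.
Verification: at each break x_0, at least two indices attain the minimum of min_i(a_i + i · x_0).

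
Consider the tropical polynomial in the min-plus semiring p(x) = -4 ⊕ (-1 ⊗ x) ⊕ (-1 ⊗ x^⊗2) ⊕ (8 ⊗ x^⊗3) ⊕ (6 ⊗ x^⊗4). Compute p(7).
p(7) = -4

A tropical monomial a ⊗ x^⊗i evaluates to a + i · x. Evaluating each term at x = 7:
  Term 0 contributes -4 + 0 · 7 = -4
  Term 1 contributes -1 + 1 · 7 = 6
  Term 2 contributes -1 + 2 · 7 = 13
  Term 3 contributes 8 + 3 · 7 = 29
  Term 4 contributes 6 + 4 · 7 = 34
p(7) = ⊕ of these = min[-4, 6, 13, 29, 34] = -4.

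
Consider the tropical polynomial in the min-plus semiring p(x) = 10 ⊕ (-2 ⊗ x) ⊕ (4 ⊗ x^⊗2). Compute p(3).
p(3) = 1

A tropical monomial a ⊗ x^⊗i evaluates to a + i · x. Evaluating each term at x = 3:
  Term 0 contributes 10 + 0 · 3 = 10
  Term 1 contributes -2 + 1 · 3 = 1
  Term 2 contributes 4 + 2 · 3 = 10
p(3) = ⊕ of these = min[10, 1, 10] = 1.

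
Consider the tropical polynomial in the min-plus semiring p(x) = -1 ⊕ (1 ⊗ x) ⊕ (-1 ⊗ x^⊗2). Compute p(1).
p(1) = -1

A tropical monomial a ⊗ x^⊗i evaluates to a + i · x. Evaluating each term at x = 1:
  Term 0 contributes -1 + 0 · 1 = -1
  Term 1 contributes 1 + 1 · 1 = 2
  Term 2 contributes -1 + 2 · 1 = 1
p(1) = ⊕ of these = min[-1, 2, 1] = -1.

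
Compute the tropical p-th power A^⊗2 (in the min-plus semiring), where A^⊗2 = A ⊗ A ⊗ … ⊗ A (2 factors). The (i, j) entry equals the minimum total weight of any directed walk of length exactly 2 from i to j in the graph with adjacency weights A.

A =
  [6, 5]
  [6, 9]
A^⊗2 =
  [11, 11]
  [12, 11]

Each entry (A^⊗2)_ij equals the minimum over all length-2 walks i = v_0 → v_1 → … → v_2 = j of Σ_t A[v_t][v_{t+1}]. For example, for (i, j) = (0, 1) we minimise over 2 possible intermediate vertex sequences; the minimum is 11, attained along the walk 0 → 0 → 1.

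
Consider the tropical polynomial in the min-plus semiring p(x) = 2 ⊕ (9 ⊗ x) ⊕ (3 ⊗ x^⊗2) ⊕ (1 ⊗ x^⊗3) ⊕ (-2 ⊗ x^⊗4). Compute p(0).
p(0) = -2

A tropical monomial a ⊗ x^⊗i evaluates to a + i · x. Evaluating each term at x = 0:
  Term 0 contributes 2 + 0 · 0 = 2
  Term 1 contributes 9 + 1 · 0 = 9
  Term 2 contributes 3 + 2 · 0 = 3
  Term 3 contributes 1 + 3 · 0 = 1
  Term 4 contributes -2 + 4 · 0 = -2
p(0) = ⊕ of these = min[2, 9, 3, 1, -2] = -2.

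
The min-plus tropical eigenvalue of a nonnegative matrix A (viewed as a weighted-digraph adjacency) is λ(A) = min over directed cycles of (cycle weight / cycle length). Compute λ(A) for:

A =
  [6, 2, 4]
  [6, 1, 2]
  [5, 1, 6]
λ(A) = 1

Enumerate directed cycles and compute their means (weight / length). Sample:
  cycle 0 → 0: weight = 6, length = 1, mean = 6/1 ≈ 6.000
  cycle 1 → 1: weight = 1, length = 1, mean = 1/1 ≈ 1.000
  cycle 2 → 2: weight = 6, length = 1, mean = 6/1 ≈ 6.000
  cycle 0 → 1 → 0: weight = 8, length = 2, mean = 8/2 ≈ 4.000
  cycle 0 → 2 → 0: weight = 9, length = 2, mean = 9/2 ≈ 4.500
  cycle 1 → 0 → 1: weight = 8, length = 2, mean = 8/2 ≈ 4.000
Minimum mean = 1.000, attained e.g. along the cycle 1 → 1 with weight 1 and length 1. So λ(A) = 1/1 = 1.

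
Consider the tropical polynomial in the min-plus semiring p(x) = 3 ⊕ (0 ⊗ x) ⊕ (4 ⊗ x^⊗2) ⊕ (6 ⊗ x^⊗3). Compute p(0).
p(0) = 0

A tropical monomial a ⊗ x^⊗i evaluates to a + i · x. Evaluating each term at x = 0:
  Term 0 contributes 3 + 0 · 0 = 3
  Term 1 contributes 0 + 1 · 0 = 0
  Term 2 contributes 4 + 2 · 0 = 4
  Term 3 contributes 6 + 3 · 0 = 6
p(0) = ⊕ of these = min[3, 0, 4, 6] = 0.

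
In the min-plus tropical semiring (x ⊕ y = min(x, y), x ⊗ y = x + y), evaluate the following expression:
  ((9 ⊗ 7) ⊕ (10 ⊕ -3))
((9 ⊗ 7) ⊕ (10 ⊕ -3)) = -3

Expand innermost to outermost. Recall ⊕ takes the minimum of its arguments and ⊗ takes their sum. Working out the expression ((9 ⊗ 7) ⊕ (10 ⊕ -3)) gives -3.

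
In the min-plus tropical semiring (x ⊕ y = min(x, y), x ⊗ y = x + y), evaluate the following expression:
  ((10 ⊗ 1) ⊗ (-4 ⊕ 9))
((10 ⊗ 1) ⊗ (-4 ⊕ 9)) = 7

Expand innermost to outermost. Recall ⊕ takes the minimum of its arguments and ⊗ takes their sum. Working out the expression ((10 ⊗ 1) ⊗ (-4 ⊕ 9)) gives 7.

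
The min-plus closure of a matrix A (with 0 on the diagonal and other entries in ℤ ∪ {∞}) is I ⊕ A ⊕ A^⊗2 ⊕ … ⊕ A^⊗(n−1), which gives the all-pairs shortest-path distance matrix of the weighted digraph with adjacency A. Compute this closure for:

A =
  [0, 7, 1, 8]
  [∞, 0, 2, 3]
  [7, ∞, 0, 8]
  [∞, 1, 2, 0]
Closure =
  [0, 7, 1, 8]
  [9, 0, 2, 3]
  [7, 9, 0, 8]
  [9, 1, 2, 0]

This is the Floyd-Warshall all-pairs shortest-path computation. For each intermediate vertex k = 0, 1, …, 3, update dist[i][j] ← min(dist[i][j], dist[i][k] + dist[k][j]). The final matrix gives, for each (i, j), the minimum total weight of any directed path from i to j (possibly empty when i = j).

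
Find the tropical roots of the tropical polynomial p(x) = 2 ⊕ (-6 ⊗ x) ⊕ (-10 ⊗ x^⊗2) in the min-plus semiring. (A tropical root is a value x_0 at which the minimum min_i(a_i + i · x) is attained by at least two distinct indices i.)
Roots: {4, 8}

Each tropical root is a break point of the lower envelope of the lines y = a_i + i · x (there are 3 lines, with slopes 0, 1, ..., 2). Only the lines that attain the minimum somewhere contribute to roots; other lines are dominated. Here the surviving (envelope) indices are i = 2, i = 1, i = 0.
Intersections between consecutive envelope lines give the roots: for adjacent envelope indices i < j the intersection is x = (a_i − a_j) / (j − i). Reading off the sorted break points: {4, 8}.
Verification: at each break x_0, at least two indices attain the minimum of min_i(a_i + i · x_0).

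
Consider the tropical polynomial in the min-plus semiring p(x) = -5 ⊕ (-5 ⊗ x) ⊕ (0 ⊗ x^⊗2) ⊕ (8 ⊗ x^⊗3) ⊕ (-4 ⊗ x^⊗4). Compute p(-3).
p(-3) = -16

A tropical monomial a ⊗ x^⊗i evaluates to a + i · x. Evaluating each term at x = -3:
  Term 0 contributes -5 + 0 · -3 = -5
  Term 1 contributes -5 + 1 · -3 = -8
  Term 2 contributes 0 + 2 · -3 = -6
  Term 3 contributes 8 + 3 · -3 = -1
  Term 4 contributes -4 + 4 · -3 = -16
p(-3) = ⊕ of these = min[-5, -8, -6, -1, -16] = -16.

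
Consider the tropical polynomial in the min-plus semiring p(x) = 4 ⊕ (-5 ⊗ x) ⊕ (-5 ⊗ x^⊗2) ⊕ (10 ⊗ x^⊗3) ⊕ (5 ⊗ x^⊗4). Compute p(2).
p(2) = -3

A tropical monomial a ⊗ x^⊗i evaluates to a + i · x. Evaluating each term at x = 2:
  Term 0 contributes 4 + 0 · 2 = 4
  Term 1 contributes -5 + 1 · 2 = -3
  Term 2 contributes -5 + 2 · 2 = -1
  Term 3 contributes 10 + 3 · 2 = 16
  Term 4 contributes 5 + 4 · 2 = 13
p(2) = ⊕ of these = min[4, -3, -1, 16, 13] = -3.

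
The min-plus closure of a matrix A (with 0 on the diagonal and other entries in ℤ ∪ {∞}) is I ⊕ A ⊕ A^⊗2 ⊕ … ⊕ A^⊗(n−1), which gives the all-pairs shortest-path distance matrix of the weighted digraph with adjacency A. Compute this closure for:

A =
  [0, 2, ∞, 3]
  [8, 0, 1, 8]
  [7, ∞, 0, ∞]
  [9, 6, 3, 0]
Closure =
  [0, 2, 3, 3]
  [8, 0, 1, 8]
  [7, 9, 0, 10]
  [9, 6, 3, 0]

This is the Floyd-Warshall all-pairs shortest-path computation. For each intermediate vertex k = 0, 1, …, 3, update dist[i][j] ← min(dist[i][j], dist[i][k] + dist[k][j]). The final matrix gives, for each (i, j), the minimum total weight of any directed path from i to j (possibly empty when i = j).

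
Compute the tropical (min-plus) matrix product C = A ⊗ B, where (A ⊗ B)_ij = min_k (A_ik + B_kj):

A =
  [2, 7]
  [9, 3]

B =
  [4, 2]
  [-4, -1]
A ⊗ B =
  [3, 4]
  [-1, 2]

Apply the min-plus product entry-by-entry:
  C[0][0] = min over k of (A[0][0] + B[0][0] = 2 + 4 = 6, A[0][1] + B[1][0] = 7 + -4 = 3) = 3 (attained at k = 1)
  C[0][1] = min over k of (A[0][0] + B[0][1] = 2 + 2 = 4, A[0][1] + B[1][1] = 7 + -1 = 6) = 4 (attained at k = 0)
  C[1][0] = min over k of (A[1][0] + B[0][0] = 9 + 4 = 13, A[1][1] + B[1][0] = 3 + -4 = -1) = -1 (attained at k = 1)
  C[1][1] = min over k of (A[1][0] + B[0][1] = 9 + 2 = 11, A[1][1] + B[1][1] = 3 + -1 = 2) = 2 (attained at k = 1)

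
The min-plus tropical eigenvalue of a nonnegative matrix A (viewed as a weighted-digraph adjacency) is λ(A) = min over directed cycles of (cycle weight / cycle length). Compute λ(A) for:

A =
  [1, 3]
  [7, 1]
λ(A) = 1

Enumerate directed cycles and compute their means (weight / length). Sample:
  cycle 0 → 0: weight = 1, length = 1, mean = 1/1 ≈ 1.000
  cycle 1 → 1: weight = 1, length = 1, mean = 1/1 ≈ 1.000
  cycle 0 → 1 → 0: weight = 10, length = 2, mean = 10/2 ≈ 5.000
  cycle 1 → 0 → 1: weight = 10, length = 2, mean = 10/2 ≈ 5.000
Minimum mean = 1.000, attained e.g. along the cycle 0 → 0 with weight 1 and length 1. So λ(A) = 1/1 = 1.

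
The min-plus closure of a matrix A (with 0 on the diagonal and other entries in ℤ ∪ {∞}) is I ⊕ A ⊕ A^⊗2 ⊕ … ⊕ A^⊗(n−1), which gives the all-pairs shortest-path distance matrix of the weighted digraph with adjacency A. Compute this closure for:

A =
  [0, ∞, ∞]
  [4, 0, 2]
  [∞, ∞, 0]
Closure =
  [0, ∞, ∞]
  [4, 0, 2]
  [∞, ∞, 0]

This is the Floyd-Warshall all-pairs shortest-path computation. For each intermediate vertex k = 0, 1, …, 2, update dist[i][j] ← min(dist[i][j], dist[i][k] + dist[k][j]). The final matrix gives, for each (i, j), the minimum total weight of any directed path from i to j (possibly empty when i = j).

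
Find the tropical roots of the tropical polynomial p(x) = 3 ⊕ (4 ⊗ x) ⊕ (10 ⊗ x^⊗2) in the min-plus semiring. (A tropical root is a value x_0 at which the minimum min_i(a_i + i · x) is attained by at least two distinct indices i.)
Roots: {-6, -1}

Each tropical root is a break point of the lower envelope of the lines y = a_i + i · x (there are 3 lines, with slopes 0, 1, ..., 2). Only the lines that attain the minimum somewhere contribute to roots; other lines are dominated. Here the surviving (envelope) indices are i = 2, i = 1, i = 0.
Intersections between consecutive envelope lines give the roots: for adjacent envelope indices i < j the intersection is x = (a_i − a_j) / (j − i). Reading off the sorted break points: {-6, -1}.
Verification: at each break x_0, at least two indices attain the minimum of min_i(a_i + i · x_0).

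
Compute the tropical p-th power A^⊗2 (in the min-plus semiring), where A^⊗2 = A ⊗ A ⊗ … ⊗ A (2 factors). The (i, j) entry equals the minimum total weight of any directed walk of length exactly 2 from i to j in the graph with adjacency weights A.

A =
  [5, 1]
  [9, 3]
A^⊗2 =
  [10, 4]
  [12, 6]

Each entry (A^⊗2)_ij equals the minimum over all length-2 walks i = v_0 → v_1 → … → v_2 = j of Σ_t A[v_t][v_{t+1}]. For example, for (i, j) = (0, 1) we minimise over 2 possible intermediate vertex sequences; the minimum is 4, attained along the walk 0 → 1 → 1.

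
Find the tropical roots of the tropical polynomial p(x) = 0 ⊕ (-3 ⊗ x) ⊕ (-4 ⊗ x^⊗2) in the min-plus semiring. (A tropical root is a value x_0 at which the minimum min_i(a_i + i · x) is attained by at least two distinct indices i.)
Roots: {1, 3}

Each tropical root is a break point of the lower envelope of the lines y = a_i + i · x (there are 3 lines, with slopes 0, 1, ..., 2). Only the lines that attain the minimum somewhere contribute to roots; other lines are dominated. Here the surviving (envelope) indices are i = 2, i = 1, i = 0.
Intersections between consecutive envelope lines give the roots: for adjacent envelope indices i < j the intersection is x = (a_i − a_j) / (j − i). Reading off the sorted break points: {1, 3}.
Verification: at each break x_0, at least two indices attain the minimum of min_i(a_i + i · x_0).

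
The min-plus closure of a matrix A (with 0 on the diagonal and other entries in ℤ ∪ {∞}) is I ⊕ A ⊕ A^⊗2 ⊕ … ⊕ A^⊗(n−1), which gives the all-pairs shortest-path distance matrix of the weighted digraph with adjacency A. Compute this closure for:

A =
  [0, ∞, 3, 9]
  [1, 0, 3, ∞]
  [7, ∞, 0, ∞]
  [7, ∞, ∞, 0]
Closure =
  [0, ∞, 3, 9]
  [1, 0, 3, 10]
  [7, ∞, 0, 16]
  [7, ∞, 10, 0]

This is the Floyd-Warshall all-pairs shortest-path computation. For each intermediate vertex k = 0, 1, …, 3, update dist[i][j] ← min(dist[i][j], dist[i][k] + dist[k][j]). The final matrix gives, for each (i, j), the minimum total weight of any directed path from i to j (possibly empty when i = j).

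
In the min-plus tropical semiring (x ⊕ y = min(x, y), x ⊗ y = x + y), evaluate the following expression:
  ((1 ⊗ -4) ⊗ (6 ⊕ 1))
((1 ⊗ -4) ⊗ (6 ⊕ 1)) = -2

Expand innermost to outermost. Recall ⊕ takes the minimum of its arguments and ⊗ takes their sum. Working out the expression ((1 ⊗ -4) ⊗ (6 ⊕ 1)) gives -2.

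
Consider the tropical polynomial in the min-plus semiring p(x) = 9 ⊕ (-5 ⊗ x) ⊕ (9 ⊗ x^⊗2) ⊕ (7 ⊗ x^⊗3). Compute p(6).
p(6) = 1

A tropical monomial a ⊗ x^⊗i evaluates to a + i · x. Evaluating each term at x = 6:
  Term 0 contributes 9 + 0 · 6 = 9
  Term 1 contributes -5 + 1 · 6 = 1
  Term 2 contributes 9 + 2 · 6 = 21
  Term 3 contributes 7 + 3 · 6 = 25
p(6) = ⊕ of these = min[9, 1, 21, 25] = 1.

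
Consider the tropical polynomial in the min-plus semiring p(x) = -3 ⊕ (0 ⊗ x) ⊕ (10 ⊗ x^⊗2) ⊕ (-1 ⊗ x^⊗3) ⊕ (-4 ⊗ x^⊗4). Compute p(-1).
p(-1) = -8

A tropical monomial a ⊗ x^⊗i evaluates to a + i · x. Evaluating each term at x = -1:
  Term 0 contributes -3 + 0 · -1 = -3
  Term 1 contributes 0 + 1 · -1 = -1
  Term 2 contributes 10 + 2 · -1 = 8
  Term 3 contributes -1 + 3 · -1 = -4
  Term 4 contributes -4 + 4 · -1 = -8
p(-1) = ⊕ of these = min[-3, -1, 8, -4, -8] = -8.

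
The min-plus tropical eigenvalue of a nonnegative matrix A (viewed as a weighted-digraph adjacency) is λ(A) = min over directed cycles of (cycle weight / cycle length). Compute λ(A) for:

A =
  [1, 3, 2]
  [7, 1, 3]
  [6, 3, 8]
λ(A) = 1

Enumerate directed cycles and compute their means (weight / length). Sample:
  cycle 0 → 0: weight = 1, length = 1, mean = 1/1 ≈ 1.000
  cycle 1 → 1: weight = 1, length = 1, mean = 1/1 ≈ 1.000
  cycle 2 → 2: weight = 8, length = 1, mean = 8/1 ≈ 8.000
  cycle 0 → 1 → 0: weight = 10, length = 2, mean = 10/2 ≈ 5.000
  cycle 0 → 2 → 0: weight = 8, length = 2, mean = 8/2 ≈ 4.000
  cycle 1 → 0 → 1: weight = 10, length = 2, mean = 10/2 ≈ 5.000
Minimum mean = 1.000, attained e.g. along the cycle 0 → 0 with weight 1 and length 1. So λ(A) = 1/1 = 1.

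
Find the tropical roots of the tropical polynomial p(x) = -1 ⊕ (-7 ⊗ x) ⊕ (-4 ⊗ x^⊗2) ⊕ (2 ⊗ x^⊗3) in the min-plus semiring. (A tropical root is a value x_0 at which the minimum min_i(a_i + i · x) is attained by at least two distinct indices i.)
Roots: {-6, -3, 6}

Each tropical root is a break point of the lower envelope of the lines y = a_i + i · x (there are 4 lines, with slopes 0, 1, ..., 3). Only the lines that attain the minimum somewhere contribute to roots; other lines are dominated. Here the surviving (envelope) indices are i = 3, i = 2, i = 1, i = 0.
Intersections between consecutive envelope lines give the roots: for adjacent envelope indices i < j the intersection is x = (a_i − a_j) / (j − i). Reading off the sorted break points: {-6, -3, 6}.
Verification: at each break x_0, at least two indices attain the minimum of min_i(a_i + i · x_0).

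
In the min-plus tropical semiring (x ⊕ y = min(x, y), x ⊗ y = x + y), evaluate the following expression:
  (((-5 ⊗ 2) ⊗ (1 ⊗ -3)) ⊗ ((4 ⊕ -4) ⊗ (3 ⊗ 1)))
(((-5 ⊗ 2) ⊗ (1 ⊗ -3)) ⊗ ((4 ⊕ -4) ⊗ (3 ⊗ 1))) = -5

Expand innermost to outermost. Recall ⊕ takes the minimum of its arguments and ⊗ takes their sum. Working out the expression (((-5 ⊗ 2) ⊗ (1 ⊗ -3)) ⊗ ((4 ⊕ -4) ⊗ (3 ⊗ 1))) gives -5.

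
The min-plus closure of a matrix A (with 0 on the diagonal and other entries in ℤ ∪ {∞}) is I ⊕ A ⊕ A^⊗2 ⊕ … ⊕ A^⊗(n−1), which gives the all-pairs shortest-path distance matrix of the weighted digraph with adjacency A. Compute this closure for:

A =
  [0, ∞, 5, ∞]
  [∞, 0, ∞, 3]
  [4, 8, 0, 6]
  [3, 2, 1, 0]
Closure =
  [0, 13, 5, 11]
  [6, 0, 4, 3]
  [4, 8, 0, 6]
  [3, 2, 1, 0]

This is the Floyd-Warshall all-pairs shortest-path computation. For each intermediate vertex k = 0, 1, …, 3, update dist[i][j] ← min(dist[i][j], dist[i][k] + dist[k][j]). The final matrix gives, for each (i, j), the minimum total weight of any directed path from i to j (possibly empty when i = j).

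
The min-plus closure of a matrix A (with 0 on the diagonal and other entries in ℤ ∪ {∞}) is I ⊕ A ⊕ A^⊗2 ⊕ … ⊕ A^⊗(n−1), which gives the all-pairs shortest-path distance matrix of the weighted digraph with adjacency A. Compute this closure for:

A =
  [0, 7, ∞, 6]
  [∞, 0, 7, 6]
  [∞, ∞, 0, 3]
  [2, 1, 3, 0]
Closure =
  [0, 7, 9, 6]
  [8, 0, 7, 6]
  [5, 4, 0, 3]
  [2, 1, 3, 0]

This is the Floyd-Warshall all-pairs shortest-path computation. For each intermediate vertex k = 0, 1, …, 3, update dist[i][j] ← min(dist[i][j], dist[i][k] + dist[k][j]). The final matrix gives, for each (i, j), the minimum total weight of any directed path from i to j (possibly empty when i = j).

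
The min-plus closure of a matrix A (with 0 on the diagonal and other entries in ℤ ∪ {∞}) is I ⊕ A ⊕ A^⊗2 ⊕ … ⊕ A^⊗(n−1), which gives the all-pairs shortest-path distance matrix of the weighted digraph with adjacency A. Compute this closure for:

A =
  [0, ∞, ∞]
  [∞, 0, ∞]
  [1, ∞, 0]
Closure =
  [0, ∞, ∞]
  [∞, 0, ∞]
  [1, ∞, 0]

This is the Floyd-Warshall all-pairs shortest-path computation. For each intermediate vertex k = 0, 1, …, 2, update dist[i][j] ← min(dist[i][j], dist[i][k] + dist[k][j]). The final matrix gives, for each (i, j), the minimum total weight of any directed path from i to j (possibly empty when i = j).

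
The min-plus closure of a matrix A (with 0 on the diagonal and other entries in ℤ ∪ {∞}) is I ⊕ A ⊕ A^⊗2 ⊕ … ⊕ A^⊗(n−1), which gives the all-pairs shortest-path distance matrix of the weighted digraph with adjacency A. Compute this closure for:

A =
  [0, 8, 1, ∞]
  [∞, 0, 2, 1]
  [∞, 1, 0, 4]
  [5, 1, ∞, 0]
Closure =
  [0, 2, 1, 3]
  [6, 0, 2, 1]
  [7, 1, 0, 2]
  [5, 1, 3, 0]

This is the Floyd-Warshall all-pairs shortest-path computation. For each intermediate vertex k = 0, 1, …, 3, update dist[i][j] ← min(dist[i][j], dist[i][k] + dist[k][j]). The final matrix gives, for each (i, j), the minimum total weight of any directed path from i to j (possibly empty when i = j).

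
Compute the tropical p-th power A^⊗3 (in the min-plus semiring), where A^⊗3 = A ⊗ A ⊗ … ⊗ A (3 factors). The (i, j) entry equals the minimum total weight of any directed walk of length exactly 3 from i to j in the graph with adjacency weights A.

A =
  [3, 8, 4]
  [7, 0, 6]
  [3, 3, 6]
A^⊗3 =
  [9, 7, 10]
  [7, 0, 6]
  [9, 3, 9]

Each entry (A^⊗3)_ij equals the minimum over all length-3 walks i = v_0 → v_1 → … → v_3 = j of Σ_t A[v_t][v_{t+1}]. For example, for (i, j) = (0, 2) we minimise over 9 possible intermediate vertex sequences; the minimum is 10, attained along the walk 0 → 0 → 0 → 2.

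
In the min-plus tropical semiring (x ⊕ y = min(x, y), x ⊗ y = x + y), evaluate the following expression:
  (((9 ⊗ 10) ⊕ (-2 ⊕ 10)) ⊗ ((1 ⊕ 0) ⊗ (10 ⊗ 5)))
(((9 ⊗ 10) ⊕ (-2 ⊕ 10)) ⊗ ((1 ⊕ 0) ⊗ (10 ⊗ 5))) = 13

Expand innermost to outermost. Recall ⊕ takes the minimum of its arguments and ⊗ takes their sum. Working out the expression (((9 ⊗ 10) ⊕ (-2 ⊕ 10)) ⊗ ((1 ⊕ 0) ⊗ (10 ⊗ 5))) gives 13.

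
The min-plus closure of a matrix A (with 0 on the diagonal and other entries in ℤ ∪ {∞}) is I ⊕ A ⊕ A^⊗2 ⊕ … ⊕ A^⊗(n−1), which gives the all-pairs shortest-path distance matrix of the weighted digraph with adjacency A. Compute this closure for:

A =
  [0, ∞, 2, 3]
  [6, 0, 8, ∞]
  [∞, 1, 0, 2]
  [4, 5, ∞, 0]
Closure =
  [0, 3, 2, 3]
  [6, 0, 8, 9]
  [6, 1, 0, 2]
  [4, 5, 6, 0]

This is the Floyd-Warshall all-pairs shortest-path computation. For each intermediate vertex k = 0, 1, …, 3, update dist[i][j] ← min(dist[i][j], dist[i][k] + dist[k][j]). The final matrix gives, for each (i, j), the minimum total weight of any directed path from i to j (possibly empty when i = j).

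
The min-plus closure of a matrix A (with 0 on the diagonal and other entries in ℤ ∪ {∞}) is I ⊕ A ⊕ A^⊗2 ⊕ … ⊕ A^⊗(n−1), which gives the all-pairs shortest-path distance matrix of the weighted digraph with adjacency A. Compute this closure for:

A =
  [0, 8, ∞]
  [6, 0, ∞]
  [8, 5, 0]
Closure =
  [0, 8, ∞]
  [6, 0, ∞]
  [8, 5, 0]

This is the Floyd-Warshall all-pairs shortest-path computation. For each intermediate vertex k = 0, 1, …, 2, update dist[i][j] ← min(dist[i][j], dist[i][k] + dist[k][j]). The final matrix gives, for each (i, j), the minimum total weight of any directed path from i to j (possibly empty when i = j).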